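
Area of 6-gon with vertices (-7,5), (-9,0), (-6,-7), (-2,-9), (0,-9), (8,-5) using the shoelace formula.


sum(xi*y_{i+1}) = -7*0 - 9*(-7) - 6*(-9) - 2*(-9) + 0*(-5) + 8*5 = 175
sum(yi*x_{i+1}) = 5*(-9) + 0*(-6) - 7*(-2) - 9*0 - 9*8 - 5*(-7) = -68
Area = |175 + 68|/2 = 243/2 = 121.5000

121.5000 sq units


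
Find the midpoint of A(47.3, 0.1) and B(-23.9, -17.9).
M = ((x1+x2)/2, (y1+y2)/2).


Mx = (47.3 - 23.9)/2 = 23.4/2 = 11.7000
My = (0.1 - 17.9)/2 = -17.8/2 = -8.9000

(11.7000, -8.9000)


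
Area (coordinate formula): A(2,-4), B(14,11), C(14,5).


2*(11-5) = 12
14*(5+ 4) = 126
14*(-4-11) = -210
sum = -72
Area = |-72|/2 = 36.0000

36.0000 sq units


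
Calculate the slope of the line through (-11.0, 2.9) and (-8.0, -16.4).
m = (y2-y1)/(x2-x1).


dy = -16.4 - 2.9 = -19.3
dx = -8.0 + 11.0 = 3.0
m = -19.3/3.0 = -6.4333

m = -6.4333


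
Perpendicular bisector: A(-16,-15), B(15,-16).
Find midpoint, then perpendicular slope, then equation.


Midpoint = (-0.5, -15.5)
Slope of AB = dy/dx = -1/31 = -0.0323
Perp slope = -dx/dy = 31/1 = 31.0000
b = My - (perp slope)*Mx = -15.5 + (31*(-0.5))/(-1) = -15.5 + 15.5000 = 0

y = 31.0000x + 0


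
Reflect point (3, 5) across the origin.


Reflection rule for origin: (-x, -y)
(3, 5) -> (-3, -5)

(-3, -5)


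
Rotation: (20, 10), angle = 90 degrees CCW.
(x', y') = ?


cos(90) = 0, sin(90) = 1
x' = 20*0 - 10*1 = -10
y' = 20*1 + 10*0 = 20

(-10, 20)


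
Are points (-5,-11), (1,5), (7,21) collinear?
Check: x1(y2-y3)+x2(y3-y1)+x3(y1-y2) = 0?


-5*(5-21) + 1*(21+ 11) + 7*(-11-5)
= 80 + 32 - 112 = 0

Yes, collinear (determinant = 0)


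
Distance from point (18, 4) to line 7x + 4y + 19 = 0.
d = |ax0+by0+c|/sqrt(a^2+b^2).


|7*18 + 4*4 + 19| = |161| = 161
sqrt(49 + 16) = sqrt(65) = 8.0623
d = 161/sqrt(65) = 19.9696

19.9696


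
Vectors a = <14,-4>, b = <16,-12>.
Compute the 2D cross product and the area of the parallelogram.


cross = 14*(-12) + 4*16 = -168 + 64 = -104
Parallelogram area = |-104| = 104

cross = -104, parallelogram area = 104


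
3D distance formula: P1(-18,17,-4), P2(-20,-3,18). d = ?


dx=-2, dy=-20, dz=22
d = sqrt(4+400+484) = sqrt(888) = 29.7993

29.7993


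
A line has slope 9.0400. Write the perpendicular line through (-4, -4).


Perpendicular slope = -1/m1 = -1/9.0400 = -0.1106
b2 = y0 - m2*x0 = -4 - 4/9.0400 = -4 - 0.4425 = -4.4425

y = -0.1106x - 4.4425


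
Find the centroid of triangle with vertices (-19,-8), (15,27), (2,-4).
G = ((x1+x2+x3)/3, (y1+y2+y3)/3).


Gx = (-19+15+2)/3 = -2/3 = -0.6667
Gy = (-8+27- 4)/3 = 15/3 = 5.0000

G = (-0.6667, 5.0000)


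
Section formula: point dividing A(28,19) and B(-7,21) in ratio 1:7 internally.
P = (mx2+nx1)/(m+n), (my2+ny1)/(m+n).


Px = (1*(-7) + 7*28)/8 = 189/8 = 23.6250
Py = (1*21 + 7*19)/8 = 154/8 = 19.2500

P = (23.6250, 19.2500)


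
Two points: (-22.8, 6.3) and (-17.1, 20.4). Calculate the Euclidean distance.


dx = -17.1 + 22.8 = 5.7
dy = 20.4 - 6.3 = 14.1
d = sqrt(32.49 + 198.81) = sqrt(231.3) = 15.2086

15.2086


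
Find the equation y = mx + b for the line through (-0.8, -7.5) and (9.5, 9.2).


m = (16.7)/(10.3) = 1.6214
b = y1 - m*x1 = -7.5 - (16.7*(-0.8))/(10.3) = -7.5 + 1.2971 = -6.2029

y = 1.6214x - 6.2029


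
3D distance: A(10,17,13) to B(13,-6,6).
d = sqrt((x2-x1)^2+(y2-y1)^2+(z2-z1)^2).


dx=3, dy=-23, dz=-7
d = sqrt(9+529+49) = sqrt(587) = 24.2281

24.2281


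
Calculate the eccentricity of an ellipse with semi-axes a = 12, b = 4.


c = sqrt(144-16) = sqrt(128) = 11.3137
e = c/a = sqrt(128)/12 = 0.9428

e = 0.9428


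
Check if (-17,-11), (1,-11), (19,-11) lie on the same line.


-17*(-11+ 11) + 1*(-11+ 11) + 19*(-11+ 11)
= 0 + 0 + 0 = 0

Yes, collinear (determinant = 0)


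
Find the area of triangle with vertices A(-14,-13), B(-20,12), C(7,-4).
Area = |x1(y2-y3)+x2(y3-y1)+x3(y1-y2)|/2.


-14*(12+ 4) = -224
-20*(-4+ 13) = -180
7*(-13-12) = -175
sum = -579
Area = |-579|/2 = 289.5000

289.5000 sq units


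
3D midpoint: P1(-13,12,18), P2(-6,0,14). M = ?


Mx = (-13- 6)/2 = -9.5000
My = (12+0)/2 = 6.0000
Mz = (18+14)/2 = 16.0000

M = (-9.5000, 6.0000, 16.0000)


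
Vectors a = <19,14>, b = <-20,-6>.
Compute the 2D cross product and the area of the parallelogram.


cross = 19*(-6) - 14*(-20) = -114 + 280 = 166
Parallelogram area = |166| = 166

cross = 166, parallelogram area = 166


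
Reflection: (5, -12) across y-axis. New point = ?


Reflection rule for y-axis: (-x, y)
(5, -12) -> (-5, -12)

(-5, -12)


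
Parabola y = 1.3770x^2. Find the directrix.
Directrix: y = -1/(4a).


a = 1.3770
1/(4a) = 0.1816
directrix: y = -0.1816 = -0.1816

y = -0.1816


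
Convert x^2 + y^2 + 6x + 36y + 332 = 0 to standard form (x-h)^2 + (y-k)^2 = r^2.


h = -D/2 = -6/2 = -3
k = -E/2 = -36/2 = -18
r^2 = h^2 + k^2 - F = 9 + 324 - 332 = 1
r = 1

Center (-3, -18), radius = 1


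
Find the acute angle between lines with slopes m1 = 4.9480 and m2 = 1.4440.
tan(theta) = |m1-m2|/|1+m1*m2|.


m1-m2 = 3.504
1+m1*m2 = 8.144912
tan(theta) = |3.504/8.144912| = 0.430207
theta = arctan(|3.504/8.144912|) = 23.2777 degrees (acute angle)

23.2777 degrees


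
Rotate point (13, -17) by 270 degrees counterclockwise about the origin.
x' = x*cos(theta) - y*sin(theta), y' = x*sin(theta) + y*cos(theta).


cos(270) = 0, sin(270) = -1
x' = 13*0 + 17*(-1) = -17
y' = 13*(-1) - 17*0 = -13

(-17, -13)


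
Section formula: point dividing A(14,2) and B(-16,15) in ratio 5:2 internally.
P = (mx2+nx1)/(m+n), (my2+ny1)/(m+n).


Px = (5*(-16) + 2*14)/7 = -52/7 = -7.4286
Py = (5*15 + 2*2)/7 = 79/7 = 11.2857

P = (-7.4286, 11.2857)


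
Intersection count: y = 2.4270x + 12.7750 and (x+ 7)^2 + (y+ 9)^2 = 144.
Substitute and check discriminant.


Substitute y = 2.4270x + 12.7750: (x+ 7)^2 + (2.4270x+12.7750+ 9)^2 = 144
Expand to Ax^2 + Bx + C = 0, where b-k = 21.775
A = 1+m^2 = 6.890329
B = 2(m(b-k) - h) = 2(2.4270*21.775 + 7) = 119.69585
C = h^2 + (b-k)^2 - r^2 = 49 + 474.150625 - 144 = 379.150625
disc = B^2-4AC = 14327.0965 - 10449.8902 = 3877.2063
disc > 0

2 intersection points


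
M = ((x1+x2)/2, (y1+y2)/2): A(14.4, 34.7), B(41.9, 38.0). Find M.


Mx = (14.4 + 41.9)/2 = 56.3/2 = 28.1500
My = (34.7 + 38.0)/2 = 72.7/2 = 36.3500

(28.1500, 36.3500)


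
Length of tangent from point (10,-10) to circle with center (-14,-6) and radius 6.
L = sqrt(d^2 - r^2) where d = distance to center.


d = sqrt((10+ 14)^2 + (-10+ 6)^2) = sqrt(576+16) = 24.3311
L = sqrt(592.0000 - 36) = sqrt(556.0000) = 23.5797

23.5797


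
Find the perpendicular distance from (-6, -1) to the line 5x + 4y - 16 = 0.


|5*(-6) + 4*(-1) - 16| = |-50| = 50
sqrt(25 + 16) = sqrt(41) = 6.4031
d = 50/sqrt(41) = 7.8087

7.8087


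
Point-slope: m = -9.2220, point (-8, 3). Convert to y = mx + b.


y - 3 = -9.2220(x + 8)
y = -9.2220x + 3 + 9.2220*(-8)
y = -9.2220x - 70.7760

y = -9.2220x - 70.7760


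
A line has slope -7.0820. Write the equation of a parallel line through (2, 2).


Parallel lines have equal slopes.
m2 = -7.0820
b2 = 2 + 7.0820*2 = 16.1640

y = -7.0820x + 16.1640


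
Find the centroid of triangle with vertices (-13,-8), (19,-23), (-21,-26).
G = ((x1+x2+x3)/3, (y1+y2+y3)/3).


Gx = (-13+19- 21)/3 = -15/3 = -5.0000
Gy = (-8- 23- 26)/3 = -57/3 = -19.0000

G = (-5.0000, -19.0000)


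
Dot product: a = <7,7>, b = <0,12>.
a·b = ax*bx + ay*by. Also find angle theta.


a·b = 7*0 + 7*12 = 0 + 84 = 84
|a| = sqrt(49+49) = 9.8995
|b| = sqrt(0+144) = 12.0000
cos(theta) = 84/(sqrt(98)*sqrt(144)) = 84/sqrt(14112) = 0.707107
theta = arccos(84/sqrt(14112)) = 45.0000 degrees

a·b = 84, theta = 45.0000 deg


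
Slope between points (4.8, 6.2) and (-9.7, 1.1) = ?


dy = 1.1 - 6.2 = -5.1
dx = -9.7 - 4.8 = -14.5
m = -5.1/(-14.5) = 0.3517

m = 0.3517


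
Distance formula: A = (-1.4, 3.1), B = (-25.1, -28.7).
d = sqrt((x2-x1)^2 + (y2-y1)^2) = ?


dx = -25.1 + 1.4 = -23.7
dy = -28.7 - 3.1 = -31.8
d = sqrt(561.69 + 1011.24) = sqrt(1572.93) = 39.6602

39.6602


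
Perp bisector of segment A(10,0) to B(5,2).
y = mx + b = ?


Midpoint = (7.5, 1)
Slope of AB = dy/dx = 2/(-5) = -0.4000
Perp slope = -dx/dy = 5/2 = 2.5000
b = My - (perp slope)*Mx = 1 + (-5*7.5)/2 = 1 - 18.7500 = -17.7500

y = 2.5000x - 17.7500


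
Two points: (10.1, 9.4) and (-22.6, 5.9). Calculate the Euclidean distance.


dx = -22.6 - 10.1 = -32.7
dy = 5.9 - 9.4 = -3.5
d = sqrt(1069.29 + 12.25) = sqrt(1081.54) = 32.8868

32.8868


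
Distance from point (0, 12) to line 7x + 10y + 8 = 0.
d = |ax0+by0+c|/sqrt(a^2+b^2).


|7*0 + 10*12 + 8| = |128| = 128
sqrt(49 + 100) = sqrt(149) = 12.2066
d = 128/sqrt(149) = 10.4862

10.4862


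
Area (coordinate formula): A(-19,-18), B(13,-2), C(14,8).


-19*(-2-8) = 190
13*(8+ 18) = 338
14*(-18+ 2) = -224
sum = 304
Area = |304|/2 = 152.0000

152.0000 sq units


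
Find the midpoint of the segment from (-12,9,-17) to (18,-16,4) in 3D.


Mx = (-12+18)/2 = 3.0000
My = (9- 16)/2 = -3.5000
Mz = (-17+4)/2 = -6.5000

M = (3.0000, -3.5000, -6.5000)


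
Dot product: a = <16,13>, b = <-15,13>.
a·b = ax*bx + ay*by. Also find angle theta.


a·b = 16*(-15) + 13*13 = -240 + 169 = -71
|a| = sqrt(256+169) = 20.6155
|b| = sqrt(225+169) = 19.8494
cos(theta) = -71/(sqrt(425)*sqrt(394)) = -71/sqrt(167450) = -0.173507
theta = arccos(-71/sqrt(167450)) = 99.9918 degrees

a·b = -71, theta = 99.9918 deg


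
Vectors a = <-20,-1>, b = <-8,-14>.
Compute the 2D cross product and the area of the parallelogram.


cross = -20*(-14) + 1*(-8) = 280 - 8 = 272
Parallelogram area = |272| = 272

cross = 272, parallelogram area = 272


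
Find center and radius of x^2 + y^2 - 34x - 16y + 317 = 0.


h = -D/2 = 34/2 = 17
k = -E/2 = 16/2 = 8
r^2 = h^2 + k^2 - F = 289 + 64 - 317 = 36
r = 6

Center (17, 8), radius = 6


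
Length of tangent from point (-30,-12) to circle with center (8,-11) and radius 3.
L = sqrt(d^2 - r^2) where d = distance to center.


d = sqrt((-30-8)^2 + (-12+ 11)^2) = sqrt(1444+1) = 38.0132
L = sqrt(1445.0000 - 9) = sqrt(1436.0000) = 37.8946

37.8946


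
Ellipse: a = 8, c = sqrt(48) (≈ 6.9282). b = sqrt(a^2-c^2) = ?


b^2 = 8^2 - (sqrt(48))^2 = 64 - 48 = 16
b = sqrt(16) = 4

b = 4


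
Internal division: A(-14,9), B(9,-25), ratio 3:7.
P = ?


Px = (3*9 + 7*(-14))/10 = -71/10 = -7.1000
Py = (3*(-25) + 7*9)/10 = -12/10 = -1.2000

P = (-7.1000, -1.2000)


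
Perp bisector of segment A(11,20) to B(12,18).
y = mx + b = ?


Midpoint = (11.5, 19)
Slope of AB = dy/dx = -2/1 = -2.0000
Perp slope = -dx/dy = 1/2 = 0.5000
b = My - (perp slope)*Mx = 19 + (1*11.5)/(-2) = 19 - 5.7500 = 13.2500

y = 0.5000x + 13.2500


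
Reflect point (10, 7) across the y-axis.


Reflection rule for y-axis: (-x, y)
(10, 7) -> (-10, 7)

(-10, 7)


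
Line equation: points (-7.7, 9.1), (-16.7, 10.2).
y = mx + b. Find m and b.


m = (1.1)/(-9.0) = -0.1222
b = y1 - m*x1 = 9.1 - (1.1*(-7.7))/(-9.0) = 9.1 - 0.9411 = 8.1589

y = -0.1222x + 8.1589


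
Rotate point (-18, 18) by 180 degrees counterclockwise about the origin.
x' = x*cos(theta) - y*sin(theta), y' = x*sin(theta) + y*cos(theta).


cos(180) = -1, sin(180) = 0
x' = -18*(-1) - 18*0 = 18
y' = -18*0 + 18*(-1) = -18

(18, -18)


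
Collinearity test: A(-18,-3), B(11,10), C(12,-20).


-18*(10+ 20) + 11*(-20+ 3) + 12*(-3-10)
= -540 - 187 - 156 = -883

No, not collinear (determinant = -883)


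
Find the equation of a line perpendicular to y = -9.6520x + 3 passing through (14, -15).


Perpendicular slope = -1/m1 = -1/(-9.6520) = 0.1036
b2 = y0 - m2*x0 = -15 + 14/(-9.6520) = -15 - 1.4505 = -16.4505

y = 0.1036x - 16.4505


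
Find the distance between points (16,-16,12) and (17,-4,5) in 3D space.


dx=1, dy=12, dz=-7
d = sqrt(1+144+49) = sqrt(194) = 13.9284

13.9284


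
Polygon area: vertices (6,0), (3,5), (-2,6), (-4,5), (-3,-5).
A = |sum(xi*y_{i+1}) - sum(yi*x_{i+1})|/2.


sum(xi*y_{i+1}) = 6*5 + 3*6 - 2*5 - 4*(-5) - 3*0 = 58
sum(yi*x_{i+1}) = 0*3 + 5*(-2) + 6*(-4) + 5*(-3) - 5*6 = -79
Area = |58 + 79|/2 = 137/2 = 68.5000

68.5000 sq units


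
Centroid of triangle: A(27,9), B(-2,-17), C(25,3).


Gx = (27- 2+25)/3 = 50/3 = 16.6667
Gy = (9- 17+3)/3 = -5/3 = -1.6667

G = (16.6667, -1.6667)


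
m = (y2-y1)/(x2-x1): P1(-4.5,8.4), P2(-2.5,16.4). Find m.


dy = 16.4 - 8.4 = 8
dx = -2.5 + 4.5 = 2.0
m = 8/2.0 = 4.0000

m = 4.0000


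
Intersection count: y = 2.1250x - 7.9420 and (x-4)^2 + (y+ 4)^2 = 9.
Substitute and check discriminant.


Substitute y = 2.1250x - 7.9420: (x-4)^2 + (2.1250x- 7.9420+ 4)^2 = 9
Expand to Ax^2 + Bx + C = 0, where b-k = -3.942
A = 1+m^2 = 5.515625
B = 2(m(b-k) - h) = 2(2.1250*(-3.942) - 4) = -24.7535
C = h^2 + (b-k)^2 - r^2 = 16 + 15.539364 - 9 = 22.539364
disc = B^2-4AC = 612.7358 - 497.2747 = 115.4611
disc > 0

2 intersection points


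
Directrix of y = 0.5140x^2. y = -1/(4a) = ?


a = 0.5140
1/(4a) = 0.4864
directrix: y = -0.4864 = -0.4864

y = -0.4864


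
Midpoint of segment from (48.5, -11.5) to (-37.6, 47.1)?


Mx = (48.5 - 37.6)/2 = 10.9/2 = 5.4500
My = (-11.5 + 47.1)/2 = 35.6/2 = 17.8000

(5.4500, 17.8000)


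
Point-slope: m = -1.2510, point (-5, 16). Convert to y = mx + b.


y - 16 = -1.2510(x + 5)
y = -1.2510x + 16 + 1.2510*(-5)
y = -1.2510x + 9.7450

y = -1.2510x + 9.7450


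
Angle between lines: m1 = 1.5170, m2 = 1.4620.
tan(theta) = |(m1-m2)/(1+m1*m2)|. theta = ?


m1-m2 = 0.055
1+m1*m2 = 3.217854
tan(theta) = |0.055/3.217854| = 0.017092
theta = arctan(|0.055/3.217854|) = 0.9792 degrees (acute angle)

0.9792 degrees


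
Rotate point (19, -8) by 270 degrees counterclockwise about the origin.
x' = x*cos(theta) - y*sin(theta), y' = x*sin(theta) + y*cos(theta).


cos(270) = 0, sin(270) = -1
x' = 19*0 + 8*(-1) = -8
y' = 19*(-1) - 8*0 = -19

(-8, -19)


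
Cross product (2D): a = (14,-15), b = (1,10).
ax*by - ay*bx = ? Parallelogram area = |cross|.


cross = 14*10 + 15*1 = 140 + 15 = 155
Parallelogram area = |155| = 155

cross = 155, parallelogram area = 155


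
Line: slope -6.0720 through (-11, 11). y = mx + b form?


y - 11 = -6.0720(x + 11)
y = -6.0720x + 11 + 6.0720*(-11)
y = -6.0720x - 55.7920

y = -6.0720x - 55.7920


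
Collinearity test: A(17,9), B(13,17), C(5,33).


17*(17-33) + 13*(33-9) + 5*(9-17)
= -272 + 312 - 40 = 0

Yes, collinear (determinant = 0)


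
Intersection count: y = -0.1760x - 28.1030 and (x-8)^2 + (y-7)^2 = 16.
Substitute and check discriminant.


Substitute y = -0.1760x - 28.1030: (x-8)^2 + (-0.1760x- 28.1030-7)^2 = 16
Expand to Ax^2 + Bx + C = 0, where b-k = -35.103
A = 1+m^2 = 1.030976
B = 2(m(b-k) - h) = 2(-0.1760*(-35.103) - 8) = -3.643744
C = h^2 + (b-k)^2 - r^2 = 64 + 1232.220609 - 16 = 1280.220609
disc = B^2-4AC = 13.2769 - 5279.5069 = -5266.2300
disc < 0

0 intersection points


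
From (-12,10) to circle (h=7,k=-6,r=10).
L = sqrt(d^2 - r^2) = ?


d = sqrt((-12-7)^2 + (10+ 6)^2) = sqrt(361+256) = 24.8395
L = sqrt(617.0000 - 100) = sqrt(517.0000) = 22.7376

22.7376


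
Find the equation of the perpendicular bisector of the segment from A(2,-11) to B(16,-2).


Midpoint = (9, -6.5)
Slope of AB = dy/dx = 9/14 = 0.6429
Perp slope = -dx/dy = -14/9 = -1.5556
b = My - (perp slope)*Mx = -6.5 + (14*9)/9 = -6.5 + 14.0000 = 7.5000

y = -1.5556x + 7.5000


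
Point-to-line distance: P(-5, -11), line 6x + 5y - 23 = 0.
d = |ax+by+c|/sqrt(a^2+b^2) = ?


|6*(-5) + 5*(-11) - 23| = |-108| = 108
sqrt(36 + 25) = sqrt(61) = 7.8102
d = 108/sqrt(61) = 13.8280

13.8280


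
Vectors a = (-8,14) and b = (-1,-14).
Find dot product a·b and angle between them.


a·b = -8*(-1) + 14*(-14) = 8 - 196 = -188
|a| = sqrt(64+196) = 16.1245
|b| = sqrt(1+196) = 14.0357
cos(theta) = -188/(sqrt(260)*sqrt(197)) = -188/sqrt(51220) = -0.830688
theta = arccos(-188/sqrt(51220)) = 146.1695 degrees

a·b = -188, theta = 146.1695 deg


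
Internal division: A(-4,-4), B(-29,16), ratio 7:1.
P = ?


Px = (7*(-29) + 1*(-4))/8 = -207/8 = -25.8750
Py = (7*16 + 1*(-4))/8 = 108/8 = 13.5000

P = (-25.8750, 13.5000)


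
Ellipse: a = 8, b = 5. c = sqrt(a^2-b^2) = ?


c^2 = 8^2 - 5^2 = 64 - 25 = 39
c = sqrt(39) = 6.2450

c = 6.2450


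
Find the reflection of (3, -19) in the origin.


Reflection rule for origin: (-x, -y)
(3, -19) -> (-3, 19)

(-3, 19)


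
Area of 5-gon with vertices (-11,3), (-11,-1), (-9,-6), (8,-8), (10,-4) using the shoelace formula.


sum(xi*y_{i+1}) = -11*(-1) - 11*(-6) - 9*(-8) + 8*(-4) + 10*3 = 147
sum(yi*x_{i+1}) = 3*(-11) - 1*(-9) - 6*8 - 8*10 - 4*(-11) = -108
Area = |147 + 108|/2 = 255/2 = 127.5000

127.5000 sq units


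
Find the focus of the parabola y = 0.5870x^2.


a = 0.5870
4a = 2.3480
focus = (0, 1/2.3480) = (0, 0.4259)

Focus = (0, 0.4259)


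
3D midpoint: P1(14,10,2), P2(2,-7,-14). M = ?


Mx = (14+2)/2 = 8.0000
My = (10- 7)/2 = 1.5000
Mz = (2- 14)/2 = -6.0000

M = (8.0000, 1.5000, -6.0000)


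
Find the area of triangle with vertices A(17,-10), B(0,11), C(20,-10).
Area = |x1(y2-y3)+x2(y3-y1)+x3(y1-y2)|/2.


17*(11+ 10) = 357
0*(-10+ 10) = 0
20*(-10-11) = -420
sum = -63
Area = |-63|/2 = 31.5000

31.5000 sq units


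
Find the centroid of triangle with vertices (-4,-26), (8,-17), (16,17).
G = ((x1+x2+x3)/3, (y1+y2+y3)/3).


Gx = (-4+8+16)/3 = 20/3 = 6.6667
Gy = (-26- 17+17)/3 = -26/3 = -8.6667

G = (6.6667, -8.6667)


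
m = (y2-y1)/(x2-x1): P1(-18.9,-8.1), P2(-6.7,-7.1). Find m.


dy = -7.1 + 8.1 = 1.0
dx = -6.7 + 18.9 = 12.2
m = 1.0/12.2 = 0.0820

m = 0.0820


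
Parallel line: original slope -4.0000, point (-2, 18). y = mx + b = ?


Parallel lines have equal slopes.
m2 = -4.0000
b2 = 18 + 4.0000*(-2) = 10.0000

y = -4.0000x + 10.0000


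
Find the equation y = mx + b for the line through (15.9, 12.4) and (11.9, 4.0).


m = (-8.4)/(-4.0) = 2.1000
b = y1 - m*x1 = 12.4 - (-8.4*15.9)/(-4.0) = 12.4 - 33.3900 = -20.9900

y = 2.1000x - 20.9900


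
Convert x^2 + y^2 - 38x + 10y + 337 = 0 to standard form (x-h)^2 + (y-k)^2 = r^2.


h = -D/2 = 38/2 = 19
k = -E/2 = -10/2 = -5
r^2 = h^2 + k^2 - F = 361 + 25 - 337 = 49
r = 7

Center (19, -5), radius = 7


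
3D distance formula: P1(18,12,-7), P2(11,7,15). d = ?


dx=-7, dy=-5, dz=22
d = sqrt(49+25+484) = sqrt(558) = 23.6220

23.6220


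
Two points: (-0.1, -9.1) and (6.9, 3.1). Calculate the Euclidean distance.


dx = 6.9 + 0.1 = 7.0
dy = 3.1 + 9.1 = 12.2
d = sqrt(49.0 + 148.84) = sqrt(197.84) = 14.0656

14.0656


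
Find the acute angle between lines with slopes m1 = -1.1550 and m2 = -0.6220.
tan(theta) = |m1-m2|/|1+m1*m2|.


m1-m2 = -0.533
1+m1*m2 = 1.71841
tan(theta) = |-0.533/1.71841| = 0.310170
theta = arctan(|-0.533/1.71841|) = 17.2323 degrees (acute angle)

17.2323 degrees


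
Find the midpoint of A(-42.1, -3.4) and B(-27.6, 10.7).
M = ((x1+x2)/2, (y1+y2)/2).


Mx = (-42.1 - 27.6)/2 = -69.7/2 = -34.8500
My = (-3.4 + 10.7)/2 = 7.3/2 = 3.6500

(-34.8500, 3.6500)


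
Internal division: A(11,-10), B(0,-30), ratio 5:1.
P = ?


Px = (5*0 + 1*11)/6 = 11/6 = 1.8333
Py = (5*(-30) + 1*(-10))/6 = -160/6 = -26.6667

P = (1.8333, -26.6667)


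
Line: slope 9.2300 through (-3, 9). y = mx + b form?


y - 9 = 9.2300(x + 3)
y = 9.2300x + 9 - 9.2300*(-3)
y = 9.2300x + 36.6900

y = 9.2300x + 36.6900


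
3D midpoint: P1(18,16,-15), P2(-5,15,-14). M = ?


Mx = (18- 5)/2 = 6.5000
My = (16+15)/2 = 15.5000
Mz = (-15- 14)/2 = -14.5000

M = (6.5000, 15.5000, -14.5000)


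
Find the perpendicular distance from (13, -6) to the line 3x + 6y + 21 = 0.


|3*13 + 6*(-6) + 21| = |24| = 24
sqrt(9 + 36) = sqrt(45) = 6.7082
d = 24/sqrt(45) = 3.5777

3.5777


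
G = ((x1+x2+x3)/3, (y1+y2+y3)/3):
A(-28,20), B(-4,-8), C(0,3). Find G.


Gx = (-28- 4+0)/3 = -32/3 = -10.6667
Gy = (20- 8+3)/3 = 15/3 = 5.0000

G = (-10.6667, 5.0000)


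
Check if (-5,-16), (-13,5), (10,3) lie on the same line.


-5*(5-3) - 13*(3+ 16) + 10*(-16-5)
= -10 - 247 - 210 = -467

No, not collinear (determinant = -467)


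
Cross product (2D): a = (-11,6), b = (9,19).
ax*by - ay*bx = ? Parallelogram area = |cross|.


cross = -11*19 - 6*9 = -209 - 54 = -263
Parallelogram area = |-263| = 263

cross = -263, parallelogram area = 263


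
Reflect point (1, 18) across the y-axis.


Reflection rule for y-axis: (-x, y)
(1, 18) -> (-1, 18)

(-1, 18)


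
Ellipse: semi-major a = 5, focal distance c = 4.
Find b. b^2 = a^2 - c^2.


b^2 = 5^2 - (4)^2 = 25 - 16 = 9
b = sqrt(9) = 3

b = 3


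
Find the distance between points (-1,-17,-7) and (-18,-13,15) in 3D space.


dx=-17, dy=4, dz=22
d = sqrt(289+16+484) = sqrt(789) = 28.0891

28.0891


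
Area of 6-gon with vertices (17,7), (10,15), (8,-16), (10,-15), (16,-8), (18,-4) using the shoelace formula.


sum(xi*y_{i+1}) = 17*15 + 10*(-16) + 8*(-15) + 10*(-8) + 16*(-4) + 18*7 = -43
sum(yi*x_{i+1}) = 7*10 + 15*8 - 16*10 - 15*16 - 8*18 - 4*17 = -422
Area = |-43 + 422|/2 = 379/2 = 189.5000

189.5000 sq units


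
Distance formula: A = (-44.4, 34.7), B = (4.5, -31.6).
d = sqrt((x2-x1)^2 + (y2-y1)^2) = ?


dx = 4.5 + 44.4 = 48.9
dy = -31.6 - 34.7 = -66.3
d = sqrt(2391.21 + 4395.69) = sqrt(6786.9) = 82.3826

82.3826


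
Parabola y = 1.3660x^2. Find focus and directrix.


a = 1.3660
1/(4a) = 0.1830
Focus = (0, 0.1830)
Directrix: y = -0.1830

Focus = (0, 0.1830), Directrix: y = -0.1830


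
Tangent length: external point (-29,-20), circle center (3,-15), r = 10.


d = sqrt((-29-3)^2 + (-20+ 15)^2) = sqrt(1024+25) = 32.3883
L = sqrt(1049.0000 - 100) = sqrt(949.0000) = 30.8058

30.8058


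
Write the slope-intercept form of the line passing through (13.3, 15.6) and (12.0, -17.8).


m = (-33.4)/(-1.3) = 25.6923
b = y1 - m*x1 = 15.6 - (-33.4*13.3)/(-1.3) = 15.6 - 341.7077 = -326.1077

y = 25.6923x - 326.1077


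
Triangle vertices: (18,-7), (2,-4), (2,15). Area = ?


18*(-4-15) = -342
2*(15+ 7) = 44
2*(-7+ 4) = -6
sum = -304
Area = |-304|/2 = 152.0000

152.0000 sq units


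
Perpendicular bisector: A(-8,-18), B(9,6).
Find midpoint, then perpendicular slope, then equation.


Midpoint = (0.5, -6)
Slope of AB = dy/dx = 24/17 = 1.4118
Perp slope = -dx/dy = -17/24 = -0.7083
b = My - (perp slope)*Mx = -6 + (17*0.5)/24 = -6 + 0.3542 = -5.6458

y = -0.7083x - 5.6458


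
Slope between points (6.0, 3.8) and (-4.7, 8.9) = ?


dy = 8.9 - 3.8 = 5.1
dx = -4.7 - 6.0 = -10.7
m = 5.1/(-10.7) = -0.4766

m = -0.4766


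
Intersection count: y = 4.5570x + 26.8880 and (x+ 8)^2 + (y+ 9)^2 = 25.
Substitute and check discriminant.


Substitute y = 4.5570x + 26.8880: (x+ 8)^2 + (4.5570x+26.8880+ 9)^2 = 25
Expand to Ax^2 + Bx + C = 0, where b-k = 35.888
A = 1+m^2 = 21.766249
B = 2(m(b-k) - h) = 2(4.5570*35.888 + 8) = 343.083232
C = h^2 + (b-k)^2 - r^2 = 64 + 1287.948544 - 25 = 1326.948544
disc = B^2-4AC = 117706.1041 - 115530.7697 = 2175.3344
disc > 0

2 intersection points


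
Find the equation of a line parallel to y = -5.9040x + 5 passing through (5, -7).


Parallel lines have equal slopes.
m2 = -5.9040
b2 = -7 + 5.9040*5 = 22.5200

y = -5.9040x + 22.5200


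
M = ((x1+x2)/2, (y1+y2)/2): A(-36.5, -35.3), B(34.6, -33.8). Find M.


Mx = (-36.5 + 34.6)/2 = -1.9/2 = -0.9500
My = (-35.3 - 33.8)/2 = -69.1/2 = -34.5500

(-0.9500, -34.5500)


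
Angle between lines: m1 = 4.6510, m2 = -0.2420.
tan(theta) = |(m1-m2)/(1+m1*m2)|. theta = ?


m1-m2 = 4.893
1+m1*m2 = -0.125542
tan(theta) = |4.893/(-0.125542)| = 38.975004
theta = arctan(|4.893/(-0.125542)|) = 88.5303 degrees (acute angle)

88.5303 degrees


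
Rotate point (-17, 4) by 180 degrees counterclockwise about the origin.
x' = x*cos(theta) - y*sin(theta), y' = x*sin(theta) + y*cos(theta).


cos(180) = -1, sin(180) = 0
x' = -17*(-1) - 4*0 = 17
y' = -17*0 + 4*(-1) = -4

(17, -4)


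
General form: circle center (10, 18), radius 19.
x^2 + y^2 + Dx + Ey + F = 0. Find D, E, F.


(x-10)^2 + (y-18)^2 = 19^2
D = -2h = -20, E = -2k = -36
F = h^2+k^2-r^2 = 100+324-361 = 63

D = -20, E = -36, F = 63


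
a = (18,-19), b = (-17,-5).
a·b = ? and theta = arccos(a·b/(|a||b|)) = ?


a·b = 18*(-17) - 19*(-5) = -306 + 95 = -211
|a| = sqrt(324+361) = 26.1725
|b| = sqrt(289+25) = 17.7200
cos(theta) = -211/(sqrt(685)*sqrt(314)) = -211/sqrt(215090) = -0.454959
theta = arccos(-211/sqrt(215090)) = 117.0623 degrees

a·b = -211, theta = 117.0623 deg


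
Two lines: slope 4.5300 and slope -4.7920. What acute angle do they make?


m1-m2 = 9.322
1+m1*m2 = -20.70776
tan(theta) = |9.322/(-20.70776)| = 0.450169
theta = arctan(|9.322/(-20.70776)|) = 24.2358 degrees (acute angle)

24.2358 degrees


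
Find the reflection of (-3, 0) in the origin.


Reflection rule for origin: (-x, -y)
(-3, 0) -> (3, 0)

(3, 0)


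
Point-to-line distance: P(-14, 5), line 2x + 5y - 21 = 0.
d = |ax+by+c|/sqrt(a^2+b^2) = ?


|2*(-14) + 5*5 - 21| = |-24| = 24
sqrt(4 + 25) = sqrt(29) = 5.3852
d = 24/sqrt(29) = 4.4567

4.4567


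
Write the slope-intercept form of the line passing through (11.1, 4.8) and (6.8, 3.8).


m = (-1.0)/(-4.3) = 0.2326
b = y1 - m*x1 = 4.8 - (-1.0*11.1)/(-4.3) = 4.8 - 2.5814 = 2.2186

y = 0.2326x + 2.2186


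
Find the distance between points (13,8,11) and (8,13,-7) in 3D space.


dx=-5, dy=5, dz=-18
d = sqrt(25+25+324) = sqrt(374) = 19.3391

19.3391


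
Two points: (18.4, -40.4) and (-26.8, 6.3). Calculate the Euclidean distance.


dx = -26.8 - 18.4 = -45.2
dy = 6.3 + 40.4 = 46.7
d = sqrt(2043.04 + 2180.89) = sqrt(4223.93) = 64.9918

64.9918


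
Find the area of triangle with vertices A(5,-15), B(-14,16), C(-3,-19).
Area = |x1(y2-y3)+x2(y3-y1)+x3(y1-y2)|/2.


5*(16+ 19) = 175
-14*(-19+ 15) = 56
-3*(-15-16) = 93
sum = 324
Area = |324|/2 = 162.0000

162.0000 sq units


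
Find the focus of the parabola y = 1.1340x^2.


a = 1.1340
4a = 4.5360
focus = (0, 1/4.5360) = (0, 0.2205)

Focus = (0, 0.2205)


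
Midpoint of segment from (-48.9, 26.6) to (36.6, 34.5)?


Mx = (-48.9 + 36.6)/2 = -12.3/2 = -6.1500
My = (26.6 + 34.5)/2 = 61.1/2 = 30.5500

(-6.1500, 30.5500)


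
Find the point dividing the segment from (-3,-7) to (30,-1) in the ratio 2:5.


Px = (2*30 + 5*(-3))/7 = 45/7 = 6.4286
Py = (2*(-1) + 5*(-7))/7 = -37/7 = -5.2857

P = (6.4286, -5.2857)


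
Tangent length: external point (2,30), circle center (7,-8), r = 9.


d = sqrt((2-7)^2 + (30+ 8)^2) = sqrt(25+1444) = 38.3275
L = sqrt(1469.0000 - 81) = sqrt(1388.0000) = 37.2559

37.2559


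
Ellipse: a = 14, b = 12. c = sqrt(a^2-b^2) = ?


c^2 = 14^2 - 12^2 = 196 - 144 = 52
c = sqrt(52) = 7.2111

c = 7.2111


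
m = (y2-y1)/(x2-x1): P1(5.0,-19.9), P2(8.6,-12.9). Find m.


dy = -12.9 + 19.9 = 7
dx = 8.6 - 5.0 = 3.6
m = 7/3.6 = 1.9444

m = 1.9444


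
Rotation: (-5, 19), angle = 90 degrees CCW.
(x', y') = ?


cos(90) = 0, sin(90) = 1
x' = -5*0 - 19*1 = -19
y' = -5*1 + 19*0 = -5

(-19, -5)


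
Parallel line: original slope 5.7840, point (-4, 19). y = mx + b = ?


Parallel lines have equal slopes.
m2 = 5.7840
b2 = 19 - 5.7840*(-4) = 42.1360

y = 5.7840x + 42.1360


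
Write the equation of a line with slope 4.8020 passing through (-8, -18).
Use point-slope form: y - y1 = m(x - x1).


y + 18 = 4.8020(x + 8)
y = 4.8020x - 18 - 4.8020*(-8)
y = 4.8020x + 20.4160

y = 4.8020x + 20.4160


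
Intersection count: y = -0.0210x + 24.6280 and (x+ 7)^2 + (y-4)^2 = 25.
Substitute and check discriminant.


Substitute y = -0.0210x + 24.6280: (x+ 7)^2 + (-0.0210x+24.6280-4)^2 = 25
Expand to Ax^2 + Bx + C = 0, where b-k = 20.628
A = 1+m^2 = 1.000441
B = 2(m(b-k) - h) = 2(-0.0210*20.628 + 7) = 13.133624
C = h^2 + (b-k)^2 - r^2 = 49 + 425.514384 - 25 = 449.514384
disc = B^2-4AC = 172.4921 - 1798.8505 = -1626.3584
disc < 0

0 intersection points


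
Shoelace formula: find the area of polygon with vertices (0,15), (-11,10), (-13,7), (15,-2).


sum(xi*y_{i+1}) = 0*10 - 11*7 - 13*(-2) + 15*15 = 174
sum(yi*x_{i+1}) = 15*(-11) + 10*(-13) + 7*15 - 2*0 = -190
Area = |174 + 190|/2 = 364/2 = 182.0000

182.0000 sq units


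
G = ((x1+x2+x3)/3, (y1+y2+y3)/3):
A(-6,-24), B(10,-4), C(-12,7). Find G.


Gx = (-6+10- 12)/3 = -8/3 = -2.6667
Gy = (-24- 4+7)/3 = -21/3 = -7.0000

G = (-2.6667, -7.0000)


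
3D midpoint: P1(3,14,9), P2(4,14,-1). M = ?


Mx = (3+4)/2 = 3.5000
My = (14+14)/2 = 14.0000
Mz = (9- 1)/2 = 4.0000

M = (3.5000, 14.0000, 4.0000)


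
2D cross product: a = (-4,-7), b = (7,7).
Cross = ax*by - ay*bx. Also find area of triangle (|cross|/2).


cross = -4*7 + 7*7 = -28 + 49 = 21
Triangle area = |21|/2 = 21/2 = 10.5000

cross = 21, triangle area = 10.5000


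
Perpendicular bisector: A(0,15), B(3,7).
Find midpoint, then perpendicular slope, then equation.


Midpoint = (1.5, 11)
Slope of AB = dy/dx = -8/3 = -2.6667
Perp slope = -dx/dy = 3/8 = 0.3750
b = My - (perp slope)*Mx = 11 + (3*1.5)/(-8) = 11 - 0.5625 = 10.4375

y = 0.3750x + 10.4375


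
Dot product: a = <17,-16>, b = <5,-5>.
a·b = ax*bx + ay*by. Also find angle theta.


a·b = 17*5 - 16*(-5) = 85 + 80 = 165
|a| = sqrt(289+256) = 23.3452
|b| = sqrt(25+25) = 7.0711
cos(theta) = 165/(sqrt(545)*sqrt(50)) = 165/sqrt(27250) = 0.999541
theta = arccos(165/sqrt(27250)) = 1.7357 degrees

a·b = 165, theta = 1.7357 deg


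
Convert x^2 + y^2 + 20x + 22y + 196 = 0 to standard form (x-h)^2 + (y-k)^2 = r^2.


h = -D/2 = -20/2 = -10
k = -E/2 = -22/2 = -11
r^2 = h^2 + k^2 - F = 100 + 121 - 196 = 25
r = 5

Center (-10, -11), radius = 5


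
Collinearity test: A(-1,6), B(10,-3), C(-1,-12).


-1*(-3+ 12) + 10*(-12-6) - 1*(6+ 3)
= -9 - 180 - 9 = -198

No, not collinear (determinant = -198)


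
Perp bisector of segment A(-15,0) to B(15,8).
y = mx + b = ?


Midpoint = (0, 4)
Slope of AB = dy/dx = 8/30 = 0.2667
Perp slope = -dx/dy = -30/8 = -3.7500
b = My - (perp slope)*Mx = 4 + (30*0)/8 = 4 + 0 = 4.0000

y = -3.7500x + 4.0000


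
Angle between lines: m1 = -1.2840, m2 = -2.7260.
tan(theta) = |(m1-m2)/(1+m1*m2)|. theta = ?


m1-m2 = 1.442
1+m1*m2 = 4.500184
tan(theta) = |1.442/4.500184| = 0.320431
theta = arctan(|1.442/4.500184|) = 17.7671 degrees (acute angle)

17.7671 degrees


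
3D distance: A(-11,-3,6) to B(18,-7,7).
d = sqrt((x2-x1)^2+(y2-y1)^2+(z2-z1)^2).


dx=29, dy=-4, dz=1
d = sqrt(841+16+1) = sqrt(858) = 29.2916

29.2916


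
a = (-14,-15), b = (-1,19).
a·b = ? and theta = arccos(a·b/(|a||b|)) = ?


a·b = -14*(-1) - 15*19 = 14 - 285 = -271
|a| = sqrt(196+225) = 20.5183
|b| = sqrt(1+361) = 19.0263
cos(theta) = -271/(sqrt(421)*sqrt(362)) = -271/sqrt(152402) = -0.694183
theta = arccos(-271/sqrt(152402)) = 133.9621 degrees

a·b = -271, theta = 133.9621 deg


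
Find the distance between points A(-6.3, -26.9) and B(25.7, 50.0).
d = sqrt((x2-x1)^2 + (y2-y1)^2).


dx = 25.7 + 6.3 = 32.0
dy = 50.0 + 26.9 = 76.9
d = sqrt(1024.0 + 5913.61) = sqrt(6937.61) = 83.2923

83.2923


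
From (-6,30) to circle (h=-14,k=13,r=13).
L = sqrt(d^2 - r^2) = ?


d = sqrt((-6+ 14)^2 + (30-13)^2) = sqrt(64+289) = 18.7883
L = sqrt(353.0000 - 169) = sqrt(184.0000) = 13.5647

13.5647


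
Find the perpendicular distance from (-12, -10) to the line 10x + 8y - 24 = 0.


|10*(-12) + 8*(-10) - 24| = |-224| = 224
sqrt(100 + 64) = sqrt(164) = 12.8062
d = 224/sqrt(164) = 17.4915

17.4915


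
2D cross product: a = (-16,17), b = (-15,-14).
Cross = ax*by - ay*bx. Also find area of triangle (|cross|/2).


cross = -16*(-14) - 17*(-15) = 224 + 255 = 479
Triangle area = |479|/2 = 479/2 = 239.5000

cross = 479, triangle area = 239.5000


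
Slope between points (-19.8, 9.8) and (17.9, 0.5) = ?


dy = 0.5 - 9.8 = -9.3
dx = 17.9 + 19.8 = 37.7
m = -9.3/37.7 = -0.2467

m = -0.2467


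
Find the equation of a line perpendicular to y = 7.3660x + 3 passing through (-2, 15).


Perpendicular slope = -1/m1 = -1/7.3660 = -0.1358
b2 = y0 - m2*x0 = 15 - 2/7.3660 = 15 - 0.2715 = 14.7285

y = -0.1358x + 14.7285


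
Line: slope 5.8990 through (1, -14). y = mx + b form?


y + 14 = 5.8990(x - 1)
y = 5.8990x - 14 - 5.8990*1
y = 5.8990x - 19.8990

y = 5.8990x - 19.8990


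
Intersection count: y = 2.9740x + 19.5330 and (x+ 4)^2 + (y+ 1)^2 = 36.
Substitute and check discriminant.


Substitute y = 2.9740x + 19.5330: (x+ 4)^2 + (2.9740x+19.5330+ 1)^2 = 36
Expand to Ax^2 + Bx + C = 0, where b-k = 20.533
A = 1+m^2 = 9.844676
B = 2(m(b-k) - h) = 2(2.9740*20.533 + 4) = 130.130284
C = h^2 + (b-k)^2 - r^2 = 16 + 421.604089 - 36 = 401.604089
disc = B^2-4AC = 16933.8908 - 15814.6485 = 1119.2423
disc > 0

2 intersection points


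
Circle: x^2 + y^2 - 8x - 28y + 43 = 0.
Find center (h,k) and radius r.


h = -D/2 = 8/2 = 4
k = -E/2 = 28/2 = 14
r^2 = h^2 + k^2 - F = 16 + 196 - 43 = 169
r = 13

Center (4, 14), radius = 13


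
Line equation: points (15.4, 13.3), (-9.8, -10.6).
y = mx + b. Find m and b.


m = (-23.9)/(-25.2) = 0.9484
b = y1 - m*x1 = 13.3 - (-23.9*15.4)/(-25.2) = 13.3 - 14.6056 = -1.3056

y = 0.9484x - 1.3056


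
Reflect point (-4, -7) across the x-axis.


Reflection rule for x-axis: (x, -y)
(-4, -7) -> (-4, 7)

(-4, 7)


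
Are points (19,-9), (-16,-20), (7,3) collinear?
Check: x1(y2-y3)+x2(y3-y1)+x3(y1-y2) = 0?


19*(-20-3) - 16*(3+ 9) + 7*(-9+ 20)
= -437 - 192 + 77 = -552

No, not collinear (determinant = -552)


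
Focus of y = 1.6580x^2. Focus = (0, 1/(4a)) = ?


a = 1.6580
4a = 6.6320
focus = (0, 1/6.6320) = (0, 0.1508)

Focus = (0, 0.1508)


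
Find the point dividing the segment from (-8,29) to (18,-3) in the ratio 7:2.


Px = (7*18 + 2*(-8))/9 = 110/9 = 12.2222
Py = (7*(-3) + 2*29)/9 = 37/9 = 4.1111

P = (12.2222, 4.1111)


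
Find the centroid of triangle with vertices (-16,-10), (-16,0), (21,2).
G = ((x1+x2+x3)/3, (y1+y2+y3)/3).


Gx = (-16- 16+21)/3 = -11/3 = -3.6667
Gy = (-10+0+2)/3 = -8/3 = -2.6667

G = (-3.6667, -2.6667)


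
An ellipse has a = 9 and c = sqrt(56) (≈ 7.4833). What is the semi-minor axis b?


b^2 = 9^2 - (sqrt(56))^2 = 81 - 56 = 25
b = sqrt(25) = 5

b = 5


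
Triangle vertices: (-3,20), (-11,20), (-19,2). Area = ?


-3*(20-2) = -54
-11*(2-20) = 198
-19*(20-20) = 0
sum = 144
Area = |144|/2 = 72.0000

72.0000 sq units


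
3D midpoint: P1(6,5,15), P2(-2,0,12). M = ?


Mx = (6- 2)/2 = 2.0000
My = (5+0)/2 = 2.5000
Mz = (15+12)/2 = 13.5000

M = (2.0000, 2.5000, 13.5000)


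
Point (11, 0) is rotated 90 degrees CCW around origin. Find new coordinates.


cos(90) = 0, sin(90) = 1
x' = 11*0 - 0*1 = 0
y' = 11*1 + 0*0 = 11

(0, 11)


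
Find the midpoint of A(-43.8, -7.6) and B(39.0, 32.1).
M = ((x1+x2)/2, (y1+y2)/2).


Mx = (-43.8 + 39.0)/2 = -4.8/2 = -2.4000
My = (-7.6 + 32.1)/2 = 24.5/2 = 12.2500

(-2.4000, 12.2500)


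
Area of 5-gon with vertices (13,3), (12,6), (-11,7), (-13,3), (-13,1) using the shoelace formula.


sum(xi*y_{i+1}) = 13*6 + 12*7 - 11*3 - 13*1 - 13*3 = 77
sum(yi*x_{i+1}) = 3*12 + 6*(-11) + 7*(-13) + 3*(-13) + 1*13 = -147
Area = |77 + 147|/2 = 224/2 = 112.0000

112.0000 sq units


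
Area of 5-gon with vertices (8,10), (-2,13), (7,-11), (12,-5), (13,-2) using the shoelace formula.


sum(xi*y_{i+1}) = 8*13 - 2*(-11) + 7*(-5) + 12*(-2) + 13*10 = 197
sum(yi*x_{i+1}) = 10*(-2) + 13*7 - 11*12 - 5*13 - 2*8 = -142
Area = |197 + 142|/2 = 339/2 = 169.5000

169.5000 sq units


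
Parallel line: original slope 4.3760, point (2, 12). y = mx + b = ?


Parallel lines have equal slopes.
m2 = 4.3760
b2 = 12 - 4.3760*2 = 3.2480

y = 4.3760x + 3.2480


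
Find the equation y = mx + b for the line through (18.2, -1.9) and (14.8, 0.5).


m = (2.4)/(-3.4) = -0.7059
b = y1 - m*x1 = -1.9 - (2.4*18.2)/(-3.4) = -1.9 + 12.8471 = 10.9471

y = -0.7059x + 10.9471


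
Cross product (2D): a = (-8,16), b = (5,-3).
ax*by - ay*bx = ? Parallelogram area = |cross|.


cross = -8*(-3) - 16*5 = 24 - 80 = -56
Parallelogram area = |-56| = 56

cross = -56, parallelogram area = 56


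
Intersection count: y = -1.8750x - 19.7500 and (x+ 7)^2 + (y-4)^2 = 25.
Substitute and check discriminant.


Substitute y = -1.8750x - 19.7500: (x+ 7)^2 + (-1.8750x- 19.7500-4)^2 = 25
Expand to Ax^2 + Bx + C = 0, where b-k = -23.75
A = 1+m^2 = 4.515625
B = 2(m(b-k) - h) = 2(-1.8750*(-23.75) + 7) = 103.0625
C = h^2 + (b-k)^2 - r^2 = 49 + 564.0625 - 25 = 588.0625
disc = B^2-4AC = 10621.8789 - 10621.8789 = 0
disc = 0

1 intersection point (tangent)


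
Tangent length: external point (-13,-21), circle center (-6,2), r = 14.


d = sqrt((-13+ 6)^2 + (-21-2)^2) = sqrt(49+529) = 24.0416
L = sqrt(578.0000 - 196) = sqrt(382.0000) = 19.5448

19.5448


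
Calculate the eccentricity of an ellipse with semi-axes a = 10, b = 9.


c = sqrt(100-81) = sqrt(19) = 4.3589
e = c/a = sqrt(19)/10 = 0.4359

e = 0.4359


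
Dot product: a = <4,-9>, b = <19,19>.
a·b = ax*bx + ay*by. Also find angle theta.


a·b = 4*19 - 9*19 = 76 - 171 = -95
|a| = sqrt(16+81) = 9.8489
|b| = sqrt(361+361) = 26.8701
cos(theta) = -95/(sqrt(97)*sqrt(722)) = -95/sqrt(70034) = -0.358979
theta = arccos(-95/sqrt(70034)) = 111.0375 degrees

a·b = -95, theta = 111.0375 deg


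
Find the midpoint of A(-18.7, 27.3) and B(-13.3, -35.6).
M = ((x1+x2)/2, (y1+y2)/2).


Mx = (-18.7 - 13.3)/2 = -32.0/2 = -16.0000
My = (27.3 - 35.6)/2 = -8.3/2 = -4.1500

(-16.0000, -4.1500)


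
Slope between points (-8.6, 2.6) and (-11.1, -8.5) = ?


dy = -8.5 - 2.6 = -11.1
dx = -11.1 + 8.6 = -2.5
m = -11.1/(-2.5) = 4.4400

m = 4.4400


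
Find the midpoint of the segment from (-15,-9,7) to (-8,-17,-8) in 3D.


Mx = (-15- 8)/2 = -11.5000
My = (-9- 17)/2 = -13.0000
Mz = (7- 8)/2 = -0.5000

M = (-11.5000, -13.0000, -0.5000)


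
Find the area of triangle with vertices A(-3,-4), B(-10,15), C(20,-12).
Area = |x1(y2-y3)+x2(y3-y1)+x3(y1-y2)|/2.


-3*(15+ 12) = -81
-10*(-12+ 4) = 80
20*(-4-15) = -380
sum = -381
Area = |-381|/2 = 190.5000

190.5000 sq units


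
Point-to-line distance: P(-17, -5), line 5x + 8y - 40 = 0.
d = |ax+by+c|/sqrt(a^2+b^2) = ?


|5*(-17) + 8*(-5) - 40| = |-165| = 165
sqrt(25 + 64) = sqrt(89) = 9.4340
d = 165/sqrt(89) = 17.4900

17.4900


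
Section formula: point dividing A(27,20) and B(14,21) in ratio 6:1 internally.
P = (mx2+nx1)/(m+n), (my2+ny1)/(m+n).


Px = (6*14 + 1*27)/7 = 111/7 = 15.8571
Py = (6*21 + 1*20)/7 = 146/7 = 20.8571

P = (15.8571, 20.8571)


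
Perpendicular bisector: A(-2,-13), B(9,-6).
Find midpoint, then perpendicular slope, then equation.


Midpoint = (3.5, -9.5)
Slope of AB = dy/dx = 7/11 = 0.6364
Perp slope = -dx/dy = -11/7 = -1.5714
b = My - (perp slope)*Mx = -9.5 + (11*3.5)/7 = -9.5 + 5.5000 = -4.0000

y = -1.5714x - 4.0000


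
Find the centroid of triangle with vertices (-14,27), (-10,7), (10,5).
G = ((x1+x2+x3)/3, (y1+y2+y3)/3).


Gx = (-14- 10+10)/3 = -14/3 = -4.6667
Gy = (27+7+5)/3 = 39/3 = 13.0000

G = (-4.6667, 13.0000)


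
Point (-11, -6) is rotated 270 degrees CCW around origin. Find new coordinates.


cos(270) = 0, sin(270) = -1
x' = -11*0 + 6*(-1) = -6
y' = -11*(-1) - 6*0 = 11

(-6, 11)


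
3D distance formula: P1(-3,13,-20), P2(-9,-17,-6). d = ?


dx=-6, dy=-30, dz=14
d = sqrt(36+900+196) = sqrt(1132) = 33.6452

33.6452


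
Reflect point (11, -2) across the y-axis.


Reflection rule for y-axis: (-x, y)
(11, -2) -> (-11, -2)

(-11, -2)


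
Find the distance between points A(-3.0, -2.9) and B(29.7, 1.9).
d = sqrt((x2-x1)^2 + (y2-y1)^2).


dx = 29.7 + 3.0 = 32.7
dy = 1.9 + 2.9 = 4.8
d = sqrt(1069.29 + 23.04) = sqrt(1092.33) = 33.0504

33.0504


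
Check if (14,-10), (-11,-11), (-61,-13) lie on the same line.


14*(-11+ 13) - 11*(-13+ 10) - 61*(-10+ 11)
= 28 + 33 - 61 = 0

Yes, collinear (determinant = 0)


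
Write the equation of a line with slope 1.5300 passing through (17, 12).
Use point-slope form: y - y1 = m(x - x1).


y - 12 = 1.5300(x - 17)
y = 1.5300x + 12 - 1.5300*17
y = 1.5300x - 14.0100

y = 1.5300x - 14.0100
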